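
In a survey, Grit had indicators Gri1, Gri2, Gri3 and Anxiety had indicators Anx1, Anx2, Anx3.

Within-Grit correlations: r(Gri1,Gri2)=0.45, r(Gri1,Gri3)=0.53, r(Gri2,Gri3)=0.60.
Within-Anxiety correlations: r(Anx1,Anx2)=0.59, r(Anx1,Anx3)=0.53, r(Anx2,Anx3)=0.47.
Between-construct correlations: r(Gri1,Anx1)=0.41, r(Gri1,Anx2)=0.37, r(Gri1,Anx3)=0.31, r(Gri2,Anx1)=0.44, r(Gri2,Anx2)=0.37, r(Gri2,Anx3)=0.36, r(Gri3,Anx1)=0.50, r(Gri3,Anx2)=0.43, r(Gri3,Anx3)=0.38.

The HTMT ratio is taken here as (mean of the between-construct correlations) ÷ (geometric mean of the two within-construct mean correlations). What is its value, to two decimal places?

0.75

Mean between = 3.57/9 = 0.3967.
Mean within-Gri = 1.58/3 = 0.5267; mean within-Anx = 1.59/3 = 0.5300.
Geometric mean = √(0.5267 × 0.5300) = 0.5283.
HTMT = 0.3967 / 0.5283 = 0.75.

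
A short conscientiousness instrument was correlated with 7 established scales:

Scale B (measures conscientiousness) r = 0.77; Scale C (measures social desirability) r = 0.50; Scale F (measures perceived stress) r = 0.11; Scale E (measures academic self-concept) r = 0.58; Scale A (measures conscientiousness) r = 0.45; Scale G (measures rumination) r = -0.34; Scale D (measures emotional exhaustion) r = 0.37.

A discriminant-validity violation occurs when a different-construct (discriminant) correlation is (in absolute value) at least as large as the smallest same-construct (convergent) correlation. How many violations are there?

Convergent (same construct = conscientiousness): Scale B, Scale A.
Smallest convergent = 0.45. Discriminant |r|: 0.50, 0.11, 0.58, 0.34, 0.37; count ≥ 0.45 → 2.

2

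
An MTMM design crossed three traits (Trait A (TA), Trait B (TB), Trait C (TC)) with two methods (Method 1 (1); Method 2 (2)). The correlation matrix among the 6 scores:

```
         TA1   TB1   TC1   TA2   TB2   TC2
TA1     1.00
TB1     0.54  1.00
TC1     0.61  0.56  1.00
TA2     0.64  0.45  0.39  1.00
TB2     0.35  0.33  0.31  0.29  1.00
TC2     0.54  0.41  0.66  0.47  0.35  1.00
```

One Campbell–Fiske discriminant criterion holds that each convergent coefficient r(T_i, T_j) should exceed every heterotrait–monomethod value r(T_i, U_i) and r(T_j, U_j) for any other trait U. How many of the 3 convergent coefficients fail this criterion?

Convergent coefficients and their comparison sets:
TA (methods 1·2): 0.64 vs {0.54, 0.29, 0.61, 0.47} → pass.
TB (methods 1·2): 0.33 vs {0.54, 0.29, 0.56, 0.35} → fail.
TC (methods 1·2): 0.66 vs {0.61, 0.47, 0.56, 0.35} → pass.
1 of 3 fail.

1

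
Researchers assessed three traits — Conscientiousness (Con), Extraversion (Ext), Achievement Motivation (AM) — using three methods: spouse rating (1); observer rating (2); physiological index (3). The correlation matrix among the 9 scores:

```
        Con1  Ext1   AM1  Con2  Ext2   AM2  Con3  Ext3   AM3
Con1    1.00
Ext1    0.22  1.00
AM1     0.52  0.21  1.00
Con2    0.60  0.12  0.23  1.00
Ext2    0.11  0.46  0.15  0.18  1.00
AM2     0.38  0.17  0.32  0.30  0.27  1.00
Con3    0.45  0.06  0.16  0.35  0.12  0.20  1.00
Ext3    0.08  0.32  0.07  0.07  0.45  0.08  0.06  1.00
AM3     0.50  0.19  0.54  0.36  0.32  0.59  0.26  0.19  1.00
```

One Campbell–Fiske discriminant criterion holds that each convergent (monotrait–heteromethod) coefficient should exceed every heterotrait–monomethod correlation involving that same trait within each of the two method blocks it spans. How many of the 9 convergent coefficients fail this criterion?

2

Checking each validity diagonal entry against its comparison values:
Con (methods 1·2): 0.60 vs {0.22, 0.18, 0.52, 0.30} → pass.
Con (methods 1·3): 0.45 vs {0.22, 0.06, 0.52, 0.26} → fail.
Con (methods 2·3): 0.35 vs {0.18, 0.06, 0.30, 0.26} → pass.
Ext (methods 1·2): 0.46 vs {0.22, 0.18, 0.21, 0.27} → pass.
Ext (methods 1·3): 0.32 vs {0.22, 0.06, 0.21, 0.19} → pass.
Ext (methods 2·3): 0.45 vs {0.18, 0.06, 0.27, 0.19} → pass.
AM (methods 1·2): 0.32 vs {0.52, 0.30, 0.21, 0.27} → fail.
AM (methods 1·3): 0.54 vs {0.52, 0.26, 0.21, 0.19} → pass.
AM (methods 2·3): 0.59 vs {0.30, 0.26, 0.27, 0.19} → pass.
2 of 9 fail.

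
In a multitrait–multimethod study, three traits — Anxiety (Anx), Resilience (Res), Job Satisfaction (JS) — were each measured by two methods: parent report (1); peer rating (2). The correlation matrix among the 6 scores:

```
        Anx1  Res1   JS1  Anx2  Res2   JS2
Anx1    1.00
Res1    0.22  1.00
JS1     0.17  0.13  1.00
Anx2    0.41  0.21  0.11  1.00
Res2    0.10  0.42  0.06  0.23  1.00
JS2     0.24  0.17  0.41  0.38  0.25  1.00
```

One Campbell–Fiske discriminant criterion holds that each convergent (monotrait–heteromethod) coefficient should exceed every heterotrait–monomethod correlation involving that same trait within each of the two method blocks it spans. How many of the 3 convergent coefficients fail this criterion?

Convergent coefficients and their comparison sets:
Anx (methods 1·2): 0.41 vs {0.22, 0.23, 0.17, 0.38} → pass.
Res (methods 1·2): 0.42 vs {0.22, 0.23, 0.13, 0.25} → pass.
JS (methods 1·2): 0.41 vs {0.17, 0.38, 0.13, 0.25} → pass.
0 of 3 fail.

0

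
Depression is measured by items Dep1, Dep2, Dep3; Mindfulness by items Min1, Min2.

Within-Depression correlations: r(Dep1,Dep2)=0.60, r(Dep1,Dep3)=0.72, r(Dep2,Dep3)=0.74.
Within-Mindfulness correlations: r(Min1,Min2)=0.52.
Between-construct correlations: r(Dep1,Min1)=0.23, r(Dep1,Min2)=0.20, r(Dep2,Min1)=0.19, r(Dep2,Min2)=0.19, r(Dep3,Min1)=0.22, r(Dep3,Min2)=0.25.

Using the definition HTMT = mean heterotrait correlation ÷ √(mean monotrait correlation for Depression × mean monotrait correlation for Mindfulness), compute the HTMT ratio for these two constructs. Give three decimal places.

0.357

Mean between = 1.28/6 = 0.2133.
Mean within-Dep = 2.06/3 = 0.6867; mean within-Min = 0.52/1 = 0.5200.
Geometric mean = √(0.6867 × 0.5200) = 0.5976.
HTMT = 0.2133 / 0.5976 = 0.357.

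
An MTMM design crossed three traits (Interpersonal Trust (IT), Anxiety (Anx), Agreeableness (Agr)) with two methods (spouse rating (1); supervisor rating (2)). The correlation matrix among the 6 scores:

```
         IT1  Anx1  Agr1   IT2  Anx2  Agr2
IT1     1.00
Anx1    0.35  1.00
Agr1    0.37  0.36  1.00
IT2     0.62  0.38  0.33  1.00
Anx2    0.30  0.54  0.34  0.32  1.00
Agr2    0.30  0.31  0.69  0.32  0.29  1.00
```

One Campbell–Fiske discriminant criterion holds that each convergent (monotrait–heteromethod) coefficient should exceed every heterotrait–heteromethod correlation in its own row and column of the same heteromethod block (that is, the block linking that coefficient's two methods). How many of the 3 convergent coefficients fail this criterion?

0

Convergent coefficients and their comparison sets:
IT (methods 1·2): 0.62 vs {0.30, 0.38, 0.30, 0.33} → pass.
Anx (methods 1·2): 0.54 vs {0.38, 0.30, 0.31, 0.34} → pass.
Agr (methods 1·2): 0.69 vs {0.33, 0.30, 0.34, 0.31} → pass.
0 of 3 fail.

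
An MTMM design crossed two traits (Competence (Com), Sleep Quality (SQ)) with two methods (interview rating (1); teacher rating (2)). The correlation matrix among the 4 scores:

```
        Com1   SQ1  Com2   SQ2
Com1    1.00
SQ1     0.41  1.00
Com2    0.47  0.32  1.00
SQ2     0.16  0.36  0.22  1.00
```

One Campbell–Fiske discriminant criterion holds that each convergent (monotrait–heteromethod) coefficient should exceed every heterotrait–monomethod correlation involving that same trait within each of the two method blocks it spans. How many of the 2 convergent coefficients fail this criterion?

1

Checking each validity diagonal entry against its comparison values:
Com (methods 1·2): 0.47 vs {0.41, 0.22} → pass.
SQ (methods 1·2): 0.36 vs {0.41, 0.22} → fail.
1 of 2 fail.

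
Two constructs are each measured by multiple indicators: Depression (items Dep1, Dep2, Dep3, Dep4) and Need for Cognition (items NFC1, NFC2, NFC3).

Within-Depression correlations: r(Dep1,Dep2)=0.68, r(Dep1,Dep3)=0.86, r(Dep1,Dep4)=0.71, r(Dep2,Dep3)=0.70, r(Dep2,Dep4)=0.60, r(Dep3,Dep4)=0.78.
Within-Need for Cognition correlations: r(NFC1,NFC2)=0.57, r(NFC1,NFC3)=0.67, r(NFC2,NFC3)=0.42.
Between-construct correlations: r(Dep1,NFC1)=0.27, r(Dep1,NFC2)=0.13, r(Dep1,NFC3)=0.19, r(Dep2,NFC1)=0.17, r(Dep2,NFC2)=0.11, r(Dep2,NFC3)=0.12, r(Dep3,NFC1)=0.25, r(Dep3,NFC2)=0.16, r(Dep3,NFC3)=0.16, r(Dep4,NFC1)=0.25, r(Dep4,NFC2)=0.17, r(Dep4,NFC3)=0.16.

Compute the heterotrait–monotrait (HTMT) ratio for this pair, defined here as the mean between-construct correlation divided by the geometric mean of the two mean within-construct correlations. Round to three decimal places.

Mean between = 2.14/12 = 0.1783.
Mean within-Dep = 4.33/6 = 0.7217; mean within-NFC = 1.66/3 = 0.5533.
Geometric mean = √(0.7217 × 0.5533) = 0.6319.
HTMT = 0.1783 / 0.6319 = 0.282.

0.282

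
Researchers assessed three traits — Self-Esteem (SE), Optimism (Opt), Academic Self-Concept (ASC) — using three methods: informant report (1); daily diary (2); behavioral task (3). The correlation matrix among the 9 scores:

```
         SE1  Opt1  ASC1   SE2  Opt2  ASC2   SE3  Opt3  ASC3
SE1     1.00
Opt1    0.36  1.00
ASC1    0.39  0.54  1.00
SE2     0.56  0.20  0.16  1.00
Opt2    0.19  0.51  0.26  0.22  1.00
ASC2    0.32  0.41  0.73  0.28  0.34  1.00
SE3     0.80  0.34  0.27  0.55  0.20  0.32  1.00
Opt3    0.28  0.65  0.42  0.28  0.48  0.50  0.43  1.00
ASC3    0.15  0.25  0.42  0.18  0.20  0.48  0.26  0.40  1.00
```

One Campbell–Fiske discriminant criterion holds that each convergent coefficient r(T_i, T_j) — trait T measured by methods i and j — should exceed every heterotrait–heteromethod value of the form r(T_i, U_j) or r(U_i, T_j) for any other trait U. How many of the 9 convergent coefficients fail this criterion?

3

Convergent coefficients and their comparison sets:
SE (methods 1·2): 0.56 vs {0.19, 0.20, 0.32, 0.16} → pass.
SE (methods 1·3): 0.80 vs {0.28, 0.34, 0.15, 0.27} → pass.
SE (methods 2·3): 0.55 vs {0.28, 0.20, 0.18, 0.32} → pass.
Opt (methods 1·2): 0.51 vs {0.20, 0.19, 0.41, 0.26} → pass.
Opt (methods 1·3): 0.65 vs {0.34, 0.28, 0.25, 0.42} → pass.
Opt (methods 2·3): 0.48 vs {0.20, 0.28, 0.20, 0.50} → fail.
ASC (methods 1·2): 0.73 vs {0.16, 0.32, 0.26, 0.41} → pass.
ASC (methods 1·3): 0.42 vs {0.27, 0.15, 0.42, 0.25} → fail.
ASC (methods 2·3): 0.48 vs {0.32, 0.18, 0.50, 0.20} → fail.
3 of 9 fail.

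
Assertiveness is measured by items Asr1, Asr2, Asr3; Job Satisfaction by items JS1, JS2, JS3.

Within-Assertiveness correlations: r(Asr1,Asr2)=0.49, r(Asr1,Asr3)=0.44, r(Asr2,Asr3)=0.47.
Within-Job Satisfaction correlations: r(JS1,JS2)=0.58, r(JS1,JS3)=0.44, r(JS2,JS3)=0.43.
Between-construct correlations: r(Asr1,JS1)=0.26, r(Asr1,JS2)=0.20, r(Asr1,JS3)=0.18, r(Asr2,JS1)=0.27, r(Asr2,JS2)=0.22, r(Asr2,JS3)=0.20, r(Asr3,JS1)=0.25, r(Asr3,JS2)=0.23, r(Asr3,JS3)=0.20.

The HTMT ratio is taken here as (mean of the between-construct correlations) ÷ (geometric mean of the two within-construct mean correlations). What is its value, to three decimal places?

Between-construct mean = 2.01/9 = 0.2233.
Mean within-Asr = 1.40/3 = 0.4667; mean within-JS = 1.45/3 = 0.4833.
Geometric mean = √(0.4667 × 0.4833) = 0.4749.
HTMT = 0.2233 / 0.4749 = 0.470.

0.470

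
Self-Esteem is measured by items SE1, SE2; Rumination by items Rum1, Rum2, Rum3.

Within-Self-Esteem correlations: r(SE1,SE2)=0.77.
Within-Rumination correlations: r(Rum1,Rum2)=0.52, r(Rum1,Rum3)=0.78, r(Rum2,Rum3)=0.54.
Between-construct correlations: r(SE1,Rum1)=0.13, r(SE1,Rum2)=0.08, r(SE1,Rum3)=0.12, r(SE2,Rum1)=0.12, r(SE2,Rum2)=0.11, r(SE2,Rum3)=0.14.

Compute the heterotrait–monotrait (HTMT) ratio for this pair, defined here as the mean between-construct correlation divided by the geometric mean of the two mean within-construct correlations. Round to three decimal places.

Between-construct mean = 0.70/6 = 0.1167.
Mean within-SE = 0.77/1 = 0.7700; mean within-Rum = 1.84/3 = 0.6133.
Geometric mean = √(0.7700 × 0.6133) = 0.6872.
HTMT = 0.1167 / 0.6872 = 0.170.

0.170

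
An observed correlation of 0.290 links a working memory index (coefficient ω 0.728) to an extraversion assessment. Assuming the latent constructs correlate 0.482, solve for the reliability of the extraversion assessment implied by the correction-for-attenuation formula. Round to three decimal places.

0.497

r_true = r_obs / √(r_xx · r_yy) ⇒ 0.482 = 0.290 / √(0.728 · r_yy).
√(0.728 · r_yy) = 0.290 / 0.482 = 0.6017; 0.728 · r_yy = 0.3620; r_yy = 0.3620 / 0.728 ≈ 0.497.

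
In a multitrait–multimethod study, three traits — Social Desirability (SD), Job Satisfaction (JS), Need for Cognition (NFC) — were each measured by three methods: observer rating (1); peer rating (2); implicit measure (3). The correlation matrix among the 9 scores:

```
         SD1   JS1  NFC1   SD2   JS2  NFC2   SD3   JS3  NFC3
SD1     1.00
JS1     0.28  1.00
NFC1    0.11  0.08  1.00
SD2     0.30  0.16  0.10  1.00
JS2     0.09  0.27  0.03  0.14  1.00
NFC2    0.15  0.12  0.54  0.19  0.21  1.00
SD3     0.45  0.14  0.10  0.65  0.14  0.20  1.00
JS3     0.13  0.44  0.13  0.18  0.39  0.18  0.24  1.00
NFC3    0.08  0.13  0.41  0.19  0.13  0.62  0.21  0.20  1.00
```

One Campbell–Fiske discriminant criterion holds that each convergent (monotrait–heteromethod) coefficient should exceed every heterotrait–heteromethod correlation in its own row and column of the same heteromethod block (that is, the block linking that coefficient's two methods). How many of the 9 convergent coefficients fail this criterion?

Checking each validity diagonal entry against its comparison values:
SD (methods 1·2): 0.30 vs {0.09, 0.16, 0.15, 0.10} → pass.
SD (methods 1·3): 0.45 vs {0.13, 0.14, 0.08, 0.10} → pass.
SD (methods 2·3): 0.65 vs {0.18, 0.14, 0.19, 0.20} → pass.
JS (methods 1·2): 0.27 vs {0.16, 0.09, 0.12, 0.03} → pass.
JS (methods 1·3): 0.44 vs {0.14, 0.13, 0.13, 0.13} → pass.
JS (methods 2·3): 0.39 vs {0.14, 0.18, 0.13, 0.18} → pass.
NFC (methods 1·2): 0.54 vs {0.10, 0.15, 0.03, 0.12} → pass.
NFC (methods 1·3): 0.41 vs {0.10, 0.08, 0.13, 0.13} → pass.
NFC (methods 2·3): 0.62 vs {0.20, 0.19, 0.18, 0.13} → pass.
0 of 9 fail.

0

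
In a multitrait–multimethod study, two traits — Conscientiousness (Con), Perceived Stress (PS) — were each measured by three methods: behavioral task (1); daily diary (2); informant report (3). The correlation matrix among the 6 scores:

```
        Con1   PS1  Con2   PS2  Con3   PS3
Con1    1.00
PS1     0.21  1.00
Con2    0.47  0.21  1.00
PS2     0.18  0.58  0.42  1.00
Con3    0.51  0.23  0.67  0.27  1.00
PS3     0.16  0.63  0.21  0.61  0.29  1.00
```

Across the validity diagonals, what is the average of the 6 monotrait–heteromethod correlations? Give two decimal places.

0.58

Convergent values: 0.47, 0.51, 0.67, 0.58, 0.63, 0.61; mean = 3.47/6 = 0.58.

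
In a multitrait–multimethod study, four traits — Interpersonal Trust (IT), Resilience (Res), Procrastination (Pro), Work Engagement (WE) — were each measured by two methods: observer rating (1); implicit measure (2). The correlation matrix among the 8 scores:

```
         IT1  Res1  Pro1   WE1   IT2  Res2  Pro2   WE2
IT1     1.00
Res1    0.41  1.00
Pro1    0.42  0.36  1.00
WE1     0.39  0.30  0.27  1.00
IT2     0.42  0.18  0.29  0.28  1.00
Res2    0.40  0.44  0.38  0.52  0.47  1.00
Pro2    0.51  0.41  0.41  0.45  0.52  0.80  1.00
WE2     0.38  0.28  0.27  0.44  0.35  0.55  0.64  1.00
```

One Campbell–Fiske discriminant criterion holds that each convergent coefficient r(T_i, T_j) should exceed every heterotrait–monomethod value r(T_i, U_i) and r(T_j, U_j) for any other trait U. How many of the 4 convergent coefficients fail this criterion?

Convergent coefficients and their comparison sets:
IT (methods 1·2): 0.42 vs {0.41, 0.47, 0.42, 0.52, 0.39, 0.35} → fail.
Res (methods 1·2): 0.44 vs {0.41, 0.47, 0.36, 0.80, 0.30, 0.55} → fail.
Pro (methods 1·2): 0.41 vs {0.42, 0.52, 0.36, 0.80, 0.27, 0.64} → fail.
WE (methods 1·2): 0.44 vs {0.39, 0.35, 0.30, 0.55, 0.27, 0.64} → fail.
4 of 4 fail.

4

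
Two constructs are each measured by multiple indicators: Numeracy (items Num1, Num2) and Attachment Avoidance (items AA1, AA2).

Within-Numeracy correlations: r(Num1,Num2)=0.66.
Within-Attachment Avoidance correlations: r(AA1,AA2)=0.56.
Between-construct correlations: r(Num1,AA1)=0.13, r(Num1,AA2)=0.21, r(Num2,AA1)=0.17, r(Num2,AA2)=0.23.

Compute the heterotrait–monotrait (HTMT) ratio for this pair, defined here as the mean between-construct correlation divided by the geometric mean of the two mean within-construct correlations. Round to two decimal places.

Mean between = 0.74/4 = 0.1850.
Mean within-Num = 0.66/1 = 0.6600; mean within-AA = 0.56/1 = 0.5600.
Geometric mean = √(0.6600 × 0.5600) = 0.6079.
HTMT = 0.1850 / 0.6079 = 0.30.

0.30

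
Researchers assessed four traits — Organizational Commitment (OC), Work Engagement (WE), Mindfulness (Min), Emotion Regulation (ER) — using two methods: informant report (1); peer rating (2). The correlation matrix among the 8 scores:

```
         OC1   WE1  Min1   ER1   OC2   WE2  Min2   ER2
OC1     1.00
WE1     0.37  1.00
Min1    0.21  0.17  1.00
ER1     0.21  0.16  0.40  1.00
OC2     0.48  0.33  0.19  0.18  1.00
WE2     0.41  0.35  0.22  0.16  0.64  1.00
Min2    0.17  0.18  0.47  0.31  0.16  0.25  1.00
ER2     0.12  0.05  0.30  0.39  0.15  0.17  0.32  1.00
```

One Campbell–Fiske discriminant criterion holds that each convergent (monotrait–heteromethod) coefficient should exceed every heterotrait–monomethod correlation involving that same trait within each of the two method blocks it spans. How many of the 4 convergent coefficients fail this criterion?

3

Convergent coefficients and their comparison sets:
OC (methods 1·2): 0.48 vs {0.37, 0.64, 0.21, 0.16, 0.21, 0.15} → fail.
WE (methods 1·2): 0.35 vs {0.37, 0.64, 0.17, 0.25, 0.16, 0.17} → fail.
Min (methods 1·2): 0.47 vs {0.21, 0.16, 0.17, 0.25, 0.40, 0.32} → pass.
ER (methods 1·2): 0.39 vs {0.21, 0.15, 0.16, 0.17, 0.40, 0.32} → fail.
3 of 4 fail.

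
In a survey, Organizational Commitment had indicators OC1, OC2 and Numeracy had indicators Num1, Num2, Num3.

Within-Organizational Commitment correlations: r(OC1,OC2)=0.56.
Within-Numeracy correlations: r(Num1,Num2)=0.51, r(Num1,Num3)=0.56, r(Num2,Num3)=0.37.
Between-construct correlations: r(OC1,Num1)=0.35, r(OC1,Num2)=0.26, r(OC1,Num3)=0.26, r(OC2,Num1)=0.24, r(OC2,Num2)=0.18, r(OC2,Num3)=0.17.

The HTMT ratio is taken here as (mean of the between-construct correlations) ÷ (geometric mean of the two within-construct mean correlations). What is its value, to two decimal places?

0.47

Between-construct mean = 1.46/6 = 0.2433.
Mean within-OC = 0.56/1 = 0.5600; mean within-Num = 1.44/3 = 0.4800.
Geometric mean = √(0.5600 × 0.4800) = 0.5185.
HTMT = 0.2433 / 0.5185 = 0.47.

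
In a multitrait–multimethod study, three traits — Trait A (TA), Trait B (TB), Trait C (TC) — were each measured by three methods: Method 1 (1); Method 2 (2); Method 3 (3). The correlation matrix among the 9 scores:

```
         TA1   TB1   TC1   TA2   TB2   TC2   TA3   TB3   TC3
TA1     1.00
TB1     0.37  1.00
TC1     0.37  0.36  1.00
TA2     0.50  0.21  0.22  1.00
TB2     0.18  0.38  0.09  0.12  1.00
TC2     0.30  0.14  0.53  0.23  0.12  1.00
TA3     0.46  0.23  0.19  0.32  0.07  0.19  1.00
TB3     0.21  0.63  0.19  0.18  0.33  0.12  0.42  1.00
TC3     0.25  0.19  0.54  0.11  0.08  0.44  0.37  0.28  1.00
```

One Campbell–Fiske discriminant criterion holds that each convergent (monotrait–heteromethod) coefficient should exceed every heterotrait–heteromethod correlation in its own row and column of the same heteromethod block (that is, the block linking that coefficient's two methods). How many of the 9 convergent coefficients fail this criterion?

Each convergent coefficient versus the relevant comparison correlations:
TA (methods 1·2): 0.50 vs {0.18, 0.21, 0.30, 0.22} → pass.
TA (methods 1·3): 0.46 vs {0.21, 0.23, 0.25, 0.19} → pass.
TA (methods 2·3): 0.32 vs {0.18, 0.07, 0.11, 0.19} → pass.
TB (methods 1·2): 0.38 vs {0.21, 0.18, 0.14, 0.09} → pass.
TB (methods 1·3): 0.63 vs {0.23, 0.21, 0.19, 0.19} → pass.
TB (methods 2·3): 0.33 vs {0.07, 0.18, 0.08, 0.12} → pass.
TC (methods 1·2): 0.53 vs {0.22, 0.30, 0.09, 0.14} → pass.
TC (methods 1·3): 0.54 vs {0.19, 0.25, 0.19, 0.19} → pass.
TC (methods 2·3): 0.44 vs {0.19, 0.11, 0.12, 0.08} → pass.
0 of 9 fail.

0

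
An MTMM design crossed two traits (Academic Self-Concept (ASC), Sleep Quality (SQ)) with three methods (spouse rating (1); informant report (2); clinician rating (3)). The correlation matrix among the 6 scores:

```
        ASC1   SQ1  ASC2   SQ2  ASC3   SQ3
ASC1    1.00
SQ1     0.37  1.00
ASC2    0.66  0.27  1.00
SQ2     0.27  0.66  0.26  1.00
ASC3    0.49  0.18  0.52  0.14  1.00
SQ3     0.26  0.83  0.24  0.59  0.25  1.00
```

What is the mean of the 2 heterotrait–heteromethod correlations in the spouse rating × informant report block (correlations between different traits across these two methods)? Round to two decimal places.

0.27

HTHM values (method 1 × method 2): 0.27, 0.27; mean = 0.54/2 = 0.27.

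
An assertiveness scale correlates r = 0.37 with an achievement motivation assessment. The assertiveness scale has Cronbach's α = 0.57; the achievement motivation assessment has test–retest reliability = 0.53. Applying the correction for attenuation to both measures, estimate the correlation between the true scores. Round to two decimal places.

0.67

r_true = r_obs / √(r_xx · r_yy) = 0.37 / √(0.57 × 0.53) = 0.37 / √0.3021 = 0.37 / 0.5496 ≈ 0.67.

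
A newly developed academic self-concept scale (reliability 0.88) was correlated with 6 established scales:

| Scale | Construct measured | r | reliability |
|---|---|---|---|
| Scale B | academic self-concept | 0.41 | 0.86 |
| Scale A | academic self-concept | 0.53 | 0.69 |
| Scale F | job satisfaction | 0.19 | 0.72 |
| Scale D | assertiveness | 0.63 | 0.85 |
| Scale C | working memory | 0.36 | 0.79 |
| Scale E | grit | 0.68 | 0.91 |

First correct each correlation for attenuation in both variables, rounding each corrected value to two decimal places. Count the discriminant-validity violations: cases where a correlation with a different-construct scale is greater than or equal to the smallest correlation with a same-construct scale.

2

Disattenuated r (r / √(r_scale · r_new)):
  Scale B (conv): 0.41 / √(0.86·0.88) = 0.47
  Scale A (conv): 0.53 / √(0.69·0.88) = 0.68
  Scale F (disc): 0.19 / √(0.72·0.88) = 0.24
  Scale D (disc): 0.63 / √(0.85·0.88) = 0.73
  Scale C (disc): 0.36 / √(0.79·0.88) = 0.43
  Scale E (disc): 0.68 / √(0.91·0.88) = 0.76
Smallest convergent = 0.47. Discriminant values: 0.24, 0.73, 0.43, 0.76; count ≥ 0.47 → 2.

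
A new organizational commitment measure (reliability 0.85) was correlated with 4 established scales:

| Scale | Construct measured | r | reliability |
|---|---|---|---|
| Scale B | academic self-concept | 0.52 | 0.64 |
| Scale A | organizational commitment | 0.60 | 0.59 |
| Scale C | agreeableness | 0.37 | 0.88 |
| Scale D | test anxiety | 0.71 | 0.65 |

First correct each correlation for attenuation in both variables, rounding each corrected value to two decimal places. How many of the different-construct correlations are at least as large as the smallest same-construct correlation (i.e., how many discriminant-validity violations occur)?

1

Disattenuated r (r / √(r_scale · r_new)):
  Scale B (disc): 0.52 / √(0.64·0.85) = 0.71
  Scale A (conv): 0.60 / √(0.59·0.85) = 0.85
  Scale C (disc): 0.37 / √(0.88·0.85) = 0.43
  Scale D (disc): 0.71 / √(0.65·0.85) = 0.96
Smallest convergent = 0.85. Discriminant values: 0.71, 0.43, 0.96; count ≥ 0.85 → 1.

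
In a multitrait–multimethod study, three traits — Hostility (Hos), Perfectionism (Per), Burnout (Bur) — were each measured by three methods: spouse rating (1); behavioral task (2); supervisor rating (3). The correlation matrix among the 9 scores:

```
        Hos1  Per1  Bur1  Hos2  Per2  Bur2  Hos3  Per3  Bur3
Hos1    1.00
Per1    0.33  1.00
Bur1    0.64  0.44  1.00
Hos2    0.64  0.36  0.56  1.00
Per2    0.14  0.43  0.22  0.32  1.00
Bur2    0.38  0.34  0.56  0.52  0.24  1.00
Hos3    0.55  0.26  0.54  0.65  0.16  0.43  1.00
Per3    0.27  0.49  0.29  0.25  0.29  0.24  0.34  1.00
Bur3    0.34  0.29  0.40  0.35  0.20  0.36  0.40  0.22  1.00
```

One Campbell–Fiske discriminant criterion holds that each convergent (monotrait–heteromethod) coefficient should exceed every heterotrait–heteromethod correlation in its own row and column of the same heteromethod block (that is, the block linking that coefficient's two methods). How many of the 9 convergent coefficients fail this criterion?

3

Each convergent coefficient versus the relevant comparison correlations:
Hos (methods 1·2): 0.64 vs {0.14, 0.36, 0.38, 0.56} → pass.
Hos (methods 1·3): 0.55 vs {0.27, 0.26, 0.34, 0.54} → pass.
Hos (methods 2·3): 0.65 vs {0.25, 0.16, 0.35, 0.43} → pass.
Per (methods 1·2): 0.43 vs {0.36, 0.14, 0.34, 0.22} → pass.
Per (methods 1·3): 0.49 vs {0.26, 0.27, 0.29, 0.29} → pass.
Per (methods 2·3): 0.29 vs {0.16, 0.25, 0.20, 0.24} → pass.
Bur (methods 1·2): 0.56 vs {0.56, 0.38, 0.22, 0.34} → fail.
Bur (methods 1·3): 0.40 vs {0.54, 0.34, 0.29, 0.29} → fail.
Bur (methods 2·3): 0.36 vs {0.43, 0.35, 0.24, 0.20} → fail.
3 of 9 fail.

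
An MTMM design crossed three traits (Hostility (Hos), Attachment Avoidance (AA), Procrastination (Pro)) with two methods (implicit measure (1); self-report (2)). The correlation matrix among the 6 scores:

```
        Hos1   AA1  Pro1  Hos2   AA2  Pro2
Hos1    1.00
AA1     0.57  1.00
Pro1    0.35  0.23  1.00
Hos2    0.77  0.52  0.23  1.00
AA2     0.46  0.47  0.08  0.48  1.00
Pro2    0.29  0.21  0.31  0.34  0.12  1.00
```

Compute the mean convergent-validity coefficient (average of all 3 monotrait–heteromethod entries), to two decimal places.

0.52

Convergent values: 0.77, 0.47, 0.31; mean = 1.55/3 = 0.52.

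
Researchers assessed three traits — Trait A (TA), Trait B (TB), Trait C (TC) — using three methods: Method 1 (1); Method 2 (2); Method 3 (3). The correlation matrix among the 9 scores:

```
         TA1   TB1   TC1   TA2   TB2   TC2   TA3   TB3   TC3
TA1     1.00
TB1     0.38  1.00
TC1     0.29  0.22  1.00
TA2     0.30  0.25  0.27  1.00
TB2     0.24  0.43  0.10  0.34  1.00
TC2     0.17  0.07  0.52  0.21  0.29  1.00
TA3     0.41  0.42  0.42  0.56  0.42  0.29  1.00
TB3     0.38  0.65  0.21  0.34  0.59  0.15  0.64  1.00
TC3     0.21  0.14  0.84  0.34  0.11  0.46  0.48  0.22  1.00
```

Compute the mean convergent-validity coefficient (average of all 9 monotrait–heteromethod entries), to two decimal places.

0.53

Convergent values: 0.30, 0.41, 0.56, 0.43, 0.65, 0.59, 0.52, 0.84, 0.46; mean = 4.76/9 = 0.53.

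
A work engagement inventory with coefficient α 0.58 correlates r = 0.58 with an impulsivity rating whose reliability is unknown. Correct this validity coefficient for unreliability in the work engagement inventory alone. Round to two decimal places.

0.76

Single correction: r_c = r_obs / √r_xx = 0.58 / √0.58 = 0.58 / 0.7616 ≈ 0.76.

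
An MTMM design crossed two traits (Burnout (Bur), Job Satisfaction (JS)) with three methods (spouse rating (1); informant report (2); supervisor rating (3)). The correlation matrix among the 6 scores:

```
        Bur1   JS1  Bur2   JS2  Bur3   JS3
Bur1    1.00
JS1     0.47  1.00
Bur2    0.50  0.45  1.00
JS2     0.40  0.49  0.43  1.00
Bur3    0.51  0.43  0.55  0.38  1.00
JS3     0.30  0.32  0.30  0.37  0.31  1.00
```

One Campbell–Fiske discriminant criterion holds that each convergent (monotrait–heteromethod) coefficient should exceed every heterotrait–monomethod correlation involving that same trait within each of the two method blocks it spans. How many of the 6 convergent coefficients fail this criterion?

2

Each convergent coefficient versus the relevant comparison correlations:
Bur (methods 1·2): 0.50 vs {0.47, 0.43} → pass.
Bur (methods 1·3): 0.51 vs {0.47, 0.31} → pass.
Bur (methods 2·3): 0.55 vs {0.43, 0.31} → pass.
JS (methods 1·2): 0.49 vs {0.47, 0.43} → pass.
JS (methods 1·3): 0.32 vs {0.47, 0.31} → fail.
JS (methods 2·3): 0.37 vs {0.43, 0.31} → fail.
2 of 6 fail.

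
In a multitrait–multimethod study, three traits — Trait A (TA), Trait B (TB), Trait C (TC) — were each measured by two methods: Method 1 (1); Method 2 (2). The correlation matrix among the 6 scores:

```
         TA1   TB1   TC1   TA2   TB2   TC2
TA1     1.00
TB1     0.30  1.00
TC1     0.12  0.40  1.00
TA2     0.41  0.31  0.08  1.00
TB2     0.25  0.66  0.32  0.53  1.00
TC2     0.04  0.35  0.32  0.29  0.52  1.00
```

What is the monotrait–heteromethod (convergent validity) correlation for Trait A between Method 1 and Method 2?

Same trait (TA), different methods: r(TA1, TA2) = 0.41.

0.41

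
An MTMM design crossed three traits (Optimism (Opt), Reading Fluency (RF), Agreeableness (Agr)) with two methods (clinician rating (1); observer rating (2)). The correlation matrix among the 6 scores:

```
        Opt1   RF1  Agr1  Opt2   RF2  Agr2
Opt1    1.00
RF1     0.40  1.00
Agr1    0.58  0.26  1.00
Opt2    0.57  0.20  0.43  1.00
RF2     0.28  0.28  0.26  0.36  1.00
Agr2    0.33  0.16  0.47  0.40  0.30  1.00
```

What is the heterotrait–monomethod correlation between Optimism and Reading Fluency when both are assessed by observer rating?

0.36

Different traits, same method: r(Opt2, RF2) = 0.36.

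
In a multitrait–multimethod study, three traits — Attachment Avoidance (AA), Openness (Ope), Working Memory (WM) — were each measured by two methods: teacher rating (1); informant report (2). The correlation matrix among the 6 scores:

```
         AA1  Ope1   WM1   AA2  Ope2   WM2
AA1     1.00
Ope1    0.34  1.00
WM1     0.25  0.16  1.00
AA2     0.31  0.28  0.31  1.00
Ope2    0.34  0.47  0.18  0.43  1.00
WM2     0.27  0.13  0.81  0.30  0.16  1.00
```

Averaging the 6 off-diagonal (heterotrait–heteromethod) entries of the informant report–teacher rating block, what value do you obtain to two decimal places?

HTHM values (method 2 × method 1): 0.28, 0.31, 0.34, 0.18, 0.27, 0.13; mean = 1.51/6 = 0.25.

0.25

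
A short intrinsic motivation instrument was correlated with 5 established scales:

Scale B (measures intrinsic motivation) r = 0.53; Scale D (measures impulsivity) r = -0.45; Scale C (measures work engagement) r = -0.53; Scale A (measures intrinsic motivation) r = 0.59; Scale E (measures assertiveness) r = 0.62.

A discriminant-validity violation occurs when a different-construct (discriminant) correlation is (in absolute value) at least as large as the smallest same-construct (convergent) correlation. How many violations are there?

2

Convergent (same construct = intrinsic motivation): Scale B, Scale A.
Smallest convergent = 0.53. Discriminant |r|: 0.45, 0.53, 0.62; count ≥ 0.53 → 2.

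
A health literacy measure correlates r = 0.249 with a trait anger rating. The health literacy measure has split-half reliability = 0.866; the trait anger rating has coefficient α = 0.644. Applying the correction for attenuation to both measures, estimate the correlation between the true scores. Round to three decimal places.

0.333

r_true = r_obs / √(r_xx · r_yy) = 0.249 / √(0.866 × 0.644) = 0.249 / √0.557704 = 0.249 / 0.7468 ≈ 0.333.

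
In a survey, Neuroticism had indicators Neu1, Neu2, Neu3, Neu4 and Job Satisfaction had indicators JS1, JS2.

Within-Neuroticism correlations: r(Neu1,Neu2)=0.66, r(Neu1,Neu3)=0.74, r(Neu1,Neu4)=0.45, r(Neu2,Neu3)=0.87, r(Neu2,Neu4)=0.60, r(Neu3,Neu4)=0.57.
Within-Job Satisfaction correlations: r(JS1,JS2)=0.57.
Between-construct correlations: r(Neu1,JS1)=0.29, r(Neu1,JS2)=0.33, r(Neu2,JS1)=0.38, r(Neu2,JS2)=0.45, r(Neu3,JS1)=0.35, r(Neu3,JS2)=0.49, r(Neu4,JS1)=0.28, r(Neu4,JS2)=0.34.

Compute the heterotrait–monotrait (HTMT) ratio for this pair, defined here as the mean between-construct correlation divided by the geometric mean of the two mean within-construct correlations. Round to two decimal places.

Between-construct mean = 2.91/8 = 0.3638.
Mean within-Neu = 3.89/6 = 0.6483; mean within-JS = 0.57/1 = 0.5700.
Geometric mean = √(0.6483 × 0.5700) = 0.6079.
HTMT = 0.3638 / 0.6079 = 0.60.

0.60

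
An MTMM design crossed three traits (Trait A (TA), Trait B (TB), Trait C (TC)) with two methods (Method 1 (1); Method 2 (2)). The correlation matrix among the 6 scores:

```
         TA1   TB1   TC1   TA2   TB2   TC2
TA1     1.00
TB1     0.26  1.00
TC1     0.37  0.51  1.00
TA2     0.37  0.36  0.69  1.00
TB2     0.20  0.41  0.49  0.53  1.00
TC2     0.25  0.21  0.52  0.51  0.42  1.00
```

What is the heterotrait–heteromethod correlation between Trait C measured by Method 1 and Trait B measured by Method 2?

0.49

Different traits and methods: r(TC1, TB2) = 0.49.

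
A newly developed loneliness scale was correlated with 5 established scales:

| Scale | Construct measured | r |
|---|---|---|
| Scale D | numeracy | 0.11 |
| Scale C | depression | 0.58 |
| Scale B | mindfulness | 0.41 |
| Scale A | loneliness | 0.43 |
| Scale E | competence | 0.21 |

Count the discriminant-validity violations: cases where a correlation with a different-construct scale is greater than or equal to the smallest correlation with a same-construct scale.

1

Convergent (same construct = loneliness): Scale A.
Smallest convergent = 0.43. Discriminant values: 0.11, 0.58, 0.41, 0.21; count ≥ 0.43 → 1.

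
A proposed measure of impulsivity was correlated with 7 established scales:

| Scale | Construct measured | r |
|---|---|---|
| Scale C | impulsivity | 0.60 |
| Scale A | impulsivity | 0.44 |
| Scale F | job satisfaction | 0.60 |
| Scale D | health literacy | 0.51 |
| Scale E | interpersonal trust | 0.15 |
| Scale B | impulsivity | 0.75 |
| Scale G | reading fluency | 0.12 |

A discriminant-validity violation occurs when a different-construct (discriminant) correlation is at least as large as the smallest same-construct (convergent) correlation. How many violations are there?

Convergent (same construct = impulsivity): Scale C, Scale A, Scale B.
Smallest convergent = 0.44. Discriminant values: 0.60, 0.51, 0.15, 0.12; count ≥ 0.44 → 2.

2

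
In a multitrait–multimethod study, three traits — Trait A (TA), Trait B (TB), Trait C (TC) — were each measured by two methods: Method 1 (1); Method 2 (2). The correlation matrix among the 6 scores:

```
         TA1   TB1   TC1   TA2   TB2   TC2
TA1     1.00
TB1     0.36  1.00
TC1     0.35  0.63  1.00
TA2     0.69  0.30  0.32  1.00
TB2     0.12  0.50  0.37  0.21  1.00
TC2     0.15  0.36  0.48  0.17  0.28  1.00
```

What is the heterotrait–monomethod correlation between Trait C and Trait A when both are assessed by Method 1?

Different traits, same method: r(TC1, TA1) = 0.35.

0.35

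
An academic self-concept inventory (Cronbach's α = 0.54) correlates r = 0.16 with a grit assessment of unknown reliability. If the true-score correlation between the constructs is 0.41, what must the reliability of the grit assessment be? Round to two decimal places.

0.28

r_true = r_obs / √(r_xx · r_yy) ⇒ 0.41 = 0.16 / √(0.54 · r_yy).
√(0.54 · r_yy) = 0.16 / 0.41 = 0.3902; 0.54 · r_yy = 0.1523; r_yy = 0.1523 / 0.54 ≈ 0.28.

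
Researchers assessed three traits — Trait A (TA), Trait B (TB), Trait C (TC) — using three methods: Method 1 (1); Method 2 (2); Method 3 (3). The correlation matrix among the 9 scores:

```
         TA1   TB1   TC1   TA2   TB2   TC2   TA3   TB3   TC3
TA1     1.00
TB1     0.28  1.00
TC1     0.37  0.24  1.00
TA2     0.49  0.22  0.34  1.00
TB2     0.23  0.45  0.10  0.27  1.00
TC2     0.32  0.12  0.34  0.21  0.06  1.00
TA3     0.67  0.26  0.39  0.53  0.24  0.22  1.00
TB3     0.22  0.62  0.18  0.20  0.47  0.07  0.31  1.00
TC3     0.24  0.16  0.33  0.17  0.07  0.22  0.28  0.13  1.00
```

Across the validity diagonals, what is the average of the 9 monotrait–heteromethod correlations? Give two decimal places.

0.46

Convergent values: 0.49, 0.67, 0.53, 0.45, 0.62, 0.47, 0.34, 0.33, 0.22; mean = 4.12/9 = 0.46.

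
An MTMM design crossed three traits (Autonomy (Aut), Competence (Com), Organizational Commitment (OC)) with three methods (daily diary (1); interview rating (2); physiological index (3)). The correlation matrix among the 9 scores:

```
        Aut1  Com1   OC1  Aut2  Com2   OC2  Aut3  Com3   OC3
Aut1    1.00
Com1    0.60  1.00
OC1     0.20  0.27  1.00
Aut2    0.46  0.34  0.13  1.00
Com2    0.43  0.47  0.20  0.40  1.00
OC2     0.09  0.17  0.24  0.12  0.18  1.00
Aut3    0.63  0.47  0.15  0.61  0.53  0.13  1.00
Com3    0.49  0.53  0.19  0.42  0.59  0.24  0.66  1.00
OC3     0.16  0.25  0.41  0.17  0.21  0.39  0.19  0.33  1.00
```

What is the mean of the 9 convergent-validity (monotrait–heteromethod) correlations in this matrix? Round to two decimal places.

0.48

Convergent values: 0.46, 0.63, 0.61, 0.47, 0.53, 0.59, 0.24, 0.41, 0.39; mean = 4.33/9 = 0.48.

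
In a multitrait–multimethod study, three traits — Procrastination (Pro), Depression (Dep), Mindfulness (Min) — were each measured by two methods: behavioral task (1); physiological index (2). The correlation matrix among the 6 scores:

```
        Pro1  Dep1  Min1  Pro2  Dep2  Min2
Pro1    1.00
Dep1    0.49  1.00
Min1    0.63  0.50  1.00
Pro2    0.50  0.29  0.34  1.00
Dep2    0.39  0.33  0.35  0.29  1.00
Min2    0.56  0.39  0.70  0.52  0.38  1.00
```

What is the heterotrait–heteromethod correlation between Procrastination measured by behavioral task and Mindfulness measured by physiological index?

0.56

Different traits and methods: r(Pro1, Min2) = 0.56.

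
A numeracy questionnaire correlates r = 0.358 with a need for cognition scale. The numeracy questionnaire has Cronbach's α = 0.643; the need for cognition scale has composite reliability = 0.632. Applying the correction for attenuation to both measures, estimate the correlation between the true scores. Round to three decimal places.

r_true = r_obs / √(r_xx · r_yy) = 0.358 / √(0.643 × 0.632) = 0.358 / √0.406376 = 0.358 / 0.6375 ≈ 0.562.

0.562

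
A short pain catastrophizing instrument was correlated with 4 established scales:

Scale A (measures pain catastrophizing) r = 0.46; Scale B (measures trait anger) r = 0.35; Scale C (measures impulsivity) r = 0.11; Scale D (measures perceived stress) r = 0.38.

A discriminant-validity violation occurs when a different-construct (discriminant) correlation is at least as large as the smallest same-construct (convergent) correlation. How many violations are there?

0

Convergent (same construct = pain catastrophizing): Scale A.
Smallest convergent = 0.46. Discriminant values: 0.35, 0.11, 0.38; count ≥ 0.46 → 0.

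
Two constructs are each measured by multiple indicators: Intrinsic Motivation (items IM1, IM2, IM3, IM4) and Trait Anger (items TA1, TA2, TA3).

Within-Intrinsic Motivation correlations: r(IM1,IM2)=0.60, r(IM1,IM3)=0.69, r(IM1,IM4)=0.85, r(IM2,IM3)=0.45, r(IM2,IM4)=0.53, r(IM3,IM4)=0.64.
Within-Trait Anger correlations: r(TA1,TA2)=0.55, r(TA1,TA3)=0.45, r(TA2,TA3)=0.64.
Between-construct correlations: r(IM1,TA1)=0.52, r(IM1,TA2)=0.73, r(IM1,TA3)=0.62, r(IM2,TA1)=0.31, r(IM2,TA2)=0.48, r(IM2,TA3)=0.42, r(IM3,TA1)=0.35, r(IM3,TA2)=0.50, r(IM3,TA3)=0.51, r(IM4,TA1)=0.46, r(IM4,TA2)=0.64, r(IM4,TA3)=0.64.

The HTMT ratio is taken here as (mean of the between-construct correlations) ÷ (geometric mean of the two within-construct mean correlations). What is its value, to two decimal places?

0.88

Between-construct mean = 6.18/12 = 0.5150.
Mean within-IM = 3.76/6 = 0.6267; mean within-TA = 1.64/3 = 0.5467.
Geometric mean = √(0.6267 × 0.5467) = 0.5853.
HTMT = 0.5150 / 0.5853 = 0.88.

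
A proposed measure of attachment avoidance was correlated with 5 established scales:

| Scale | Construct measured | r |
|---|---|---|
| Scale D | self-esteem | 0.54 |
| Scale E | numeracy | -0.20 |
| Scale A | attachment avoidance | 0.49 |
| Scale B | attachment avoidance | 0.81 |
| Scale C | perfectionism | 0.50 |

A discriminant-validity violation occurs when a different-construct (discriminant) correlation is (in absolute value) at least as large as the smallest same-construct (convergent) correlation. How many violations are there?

2

Convergent (same construct = attachment avoidance): Scale A, Scale B.
Smallest convergent = 0.49. Discriminant |r|: 0.54, 0.20, 0.50; count ≥ 0.49 → 2.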